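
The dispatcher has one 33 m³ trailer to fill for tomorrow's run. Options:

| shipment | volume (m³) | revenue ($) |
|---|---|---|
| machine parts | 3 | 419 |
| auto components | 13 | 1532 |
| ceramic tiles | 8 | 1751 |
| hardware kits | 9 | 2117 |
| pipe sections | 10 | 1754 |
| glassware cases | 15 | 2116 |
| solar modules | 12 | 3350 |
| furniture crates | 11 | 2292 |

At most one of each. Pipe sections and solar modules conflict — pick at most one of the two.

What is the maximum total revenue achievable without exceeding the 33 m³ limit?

7759

Greedy by ratio would take machine parts + ceramic tiles + hardware kits + solar modules: 32 m³ used, total 7637.
The 11 m³ tied up in machine parts and ceramic tiles is better spent on furniture crates — total rises to 7759 (32 m³).
Runner-up machine parts + ceramic tiles + hardware kits + solar modules tops out at 7637.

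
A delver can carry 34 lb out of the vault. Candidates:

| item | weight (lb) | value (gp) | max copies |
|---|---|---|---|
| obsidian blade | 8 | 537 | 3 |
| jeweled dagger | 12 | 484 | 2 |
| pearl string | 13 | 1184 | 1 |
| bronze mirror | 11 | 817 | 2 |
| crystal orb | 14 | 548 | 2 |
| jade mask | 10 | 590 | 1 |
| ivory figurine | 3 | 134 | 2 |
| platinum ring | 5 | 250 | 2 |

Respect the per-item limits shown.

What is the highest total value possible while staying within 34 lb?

2591

Filling by ratio: obsidian blade + pearl string + bronze mirror for 2538, with 2 lb left unused.
Dropping obsidian blade frees 8 lb; slotting in jade mask (10 lb) lifts the total to 2591 at 34 lb.
That's the maximum — no swap from here does better than 2591.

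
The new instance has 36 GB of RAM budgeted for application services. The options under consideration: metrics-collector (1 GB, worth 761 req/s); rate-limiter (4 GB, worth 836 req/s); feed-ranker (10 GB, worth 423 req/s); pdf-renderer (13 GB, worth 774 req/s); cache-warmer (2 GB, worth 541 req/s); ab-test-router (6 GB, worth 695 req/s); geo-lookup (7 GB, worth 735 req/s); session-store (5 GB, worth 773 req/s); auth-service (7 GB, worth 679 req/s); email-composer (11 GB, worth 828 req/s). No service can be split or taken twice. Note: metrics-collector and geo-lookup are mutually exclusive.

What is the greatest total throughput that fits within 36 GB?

5113

Taking metrics-collector + rate-limiter + cache-warmer + ab-test-router + session-store + auth-service + email-composer: 36 GB used, 5113 in throughput.
No other feasible combination exceeds 5113.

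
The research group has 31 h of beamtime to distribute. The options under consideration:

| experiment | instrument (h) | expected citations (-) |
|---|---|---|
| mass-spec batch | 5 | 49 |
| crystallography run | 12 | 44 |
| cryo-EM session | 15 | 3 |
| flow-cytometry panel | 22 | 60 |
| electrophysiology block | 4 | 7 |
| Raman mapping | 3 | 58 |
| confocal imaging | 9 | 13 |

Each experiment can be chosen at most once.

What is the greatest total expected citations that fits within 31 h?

167

The ratio heuristic lands on mass-spec batch + crystallography run + electrophysiology block + Raman mapping (158) but leaves 7 h idle.
Dropping crystallography run and electrophysiology block frees 16 h; slotting in flow-cytometry panel (22 h) lifts the total to 167 at 30 h.
Nothing else within 31 h beats 167.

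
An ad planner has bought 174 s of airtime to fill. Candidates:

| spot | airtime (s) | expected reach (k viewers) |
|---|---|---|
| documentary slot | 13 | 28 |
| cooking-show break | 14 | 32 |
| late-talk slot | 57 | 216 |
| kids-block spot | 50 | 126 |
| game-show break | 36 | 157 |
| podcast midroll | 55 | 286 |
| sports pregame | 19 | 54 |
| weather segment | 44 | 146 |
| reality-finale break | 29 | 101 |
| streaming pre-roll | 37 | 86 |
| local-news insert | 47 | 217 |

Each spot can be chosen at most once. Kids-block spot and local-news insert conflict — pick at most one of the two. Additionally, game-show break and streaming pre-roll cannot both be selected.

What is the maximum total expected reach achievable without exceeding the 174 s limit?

761

Density check — podcast midroll 5.20, local-news insert 4.62, game-show break 4.36 are the best per s.
Game-show break + podcast midroll + reality-finale break + local-news insert uses 167 of the 174 s and totals 761.
Next best is cooking-show break + late-talk slot + podcast midroll + local-news insert at 751 (173 s) — short by 10.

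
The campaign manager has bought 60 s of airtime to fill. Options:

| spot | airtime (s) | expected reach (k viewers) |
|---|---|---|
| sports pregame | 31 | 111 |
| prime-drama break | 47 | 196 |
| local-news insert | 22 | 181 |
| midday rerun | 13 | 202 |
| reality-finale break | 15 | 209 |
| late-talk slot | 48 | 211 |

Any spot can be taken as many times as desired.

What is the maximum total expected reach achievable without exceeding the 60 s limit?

836

Filling by ratio: 4×midday rerun for 808, with 8 s left unused.
Replace 4×midday rerun with 4×reality-finale break: the trade gains 28 net, giving 836 at 60 s.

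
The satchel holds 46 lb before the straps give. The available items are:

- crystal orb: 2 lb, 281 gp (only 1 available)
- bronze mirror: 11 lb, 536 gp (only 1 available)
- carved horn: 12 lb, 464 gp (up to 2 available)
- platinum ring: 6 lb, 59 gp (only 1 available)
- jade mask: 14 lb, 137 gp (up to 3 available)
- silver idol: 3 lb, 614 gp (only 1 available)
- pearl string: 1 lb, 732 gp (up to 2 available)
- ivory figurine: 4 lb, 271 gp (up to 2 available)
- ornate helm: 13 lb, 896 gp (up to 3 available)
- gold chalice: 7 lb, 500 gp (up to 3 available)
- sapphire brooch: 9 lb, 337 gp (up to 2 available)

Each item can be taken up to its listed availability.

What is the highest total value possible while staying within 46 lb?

A density-first pass picks crystal orb + silver idol + 2×pearl string + ivory figurine + ornate helm + 3×gold chalice — 5026 at 45 lb.
Dropping ivory figurine and 3×gold chalice frees 25 lb; slotting in 2×ornate helm (26 lb) lifts the total to 5047 at 46 lb.

5047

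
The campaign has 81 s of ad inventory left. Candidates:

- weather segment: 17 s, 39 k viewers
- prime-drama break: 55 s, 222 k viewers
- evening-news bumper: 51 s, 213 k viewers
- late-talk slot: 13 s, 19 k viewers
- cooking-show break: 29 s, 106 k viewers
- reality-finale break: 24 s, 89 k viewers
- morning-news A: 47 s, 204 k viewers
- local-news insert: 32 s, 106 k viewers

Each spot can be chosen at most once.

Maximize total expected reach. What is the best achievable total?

319

Ranking by ratio (expected reach/s): morning-news A 4.34, evening-news bumper 4.18, prime-drama break 4.04, reality-finale break 3.71.
Taking the top-ratio spots first gives reality-finale break + morning-news A for 293 (71 s).
The 71 s tied up in reality-finale break and morning-news A is better spent on evening-news bumper + cooking-show break — total rises to 319 (80 s).
An exhaustive check of the 256 subsets confirms 319.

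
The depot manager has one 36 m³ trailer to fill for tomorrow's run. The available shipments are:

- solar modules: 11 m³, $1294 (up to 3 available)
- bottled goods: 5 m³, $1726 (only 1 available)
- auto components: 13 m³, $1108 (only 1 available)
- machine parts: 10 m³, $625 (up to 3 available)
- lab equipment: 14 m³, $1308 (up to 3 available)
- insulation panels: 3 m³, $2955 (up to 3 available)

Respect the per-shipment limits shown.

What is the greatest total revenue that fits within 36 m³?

13179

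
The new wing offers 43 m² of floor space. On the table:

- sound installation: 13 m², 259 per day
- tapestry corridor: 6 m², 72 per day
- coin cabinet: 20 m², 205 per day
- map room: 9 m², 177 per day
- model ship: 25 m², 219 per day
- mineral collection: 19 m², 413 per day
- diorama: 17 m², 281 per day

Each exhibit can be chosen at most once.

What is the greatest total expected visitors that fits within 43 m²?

849

Ranking by ratio (expected visitors/m²): mineral collection 21.74, sound installation 19.92, map room 19.67, diorama 16.53.
Taking sound installation + map room + mineral collection: 41 m² used, 849 in expected visitors.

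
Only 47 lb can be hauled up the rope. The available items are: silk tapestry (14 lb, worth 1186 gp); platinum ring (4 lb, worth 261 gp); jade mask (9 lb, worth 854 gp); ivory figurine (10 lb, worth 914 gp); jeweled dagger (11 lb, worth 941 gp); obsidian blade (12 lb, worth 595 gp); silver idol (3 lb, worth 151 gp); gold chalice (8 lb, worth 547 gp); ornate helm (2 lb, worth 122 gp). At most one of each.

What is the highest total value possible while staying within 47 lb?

4046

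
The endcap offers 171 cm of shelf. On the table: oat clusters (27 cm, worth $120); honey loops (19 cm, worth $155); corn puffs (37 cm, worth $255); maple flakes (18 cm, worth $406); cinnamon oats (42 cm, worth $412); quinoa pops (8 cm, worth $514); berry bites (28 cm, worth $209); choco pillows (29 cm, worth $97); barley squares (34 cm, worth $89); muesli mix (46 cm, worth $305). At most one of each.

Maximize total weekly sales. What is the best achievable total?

2047

Greedy by ratio would take honey loops + corn puffs + maple flakes + cinnamon oats + quinoa pops + berry bites: 152 cm used, total 1951.
Dropping berry bites frees 28 cm; slotting in muesli mix (46 cm) lifts the total to 2047 at 170 cm.
Nothing else within 171 cm beats 2047.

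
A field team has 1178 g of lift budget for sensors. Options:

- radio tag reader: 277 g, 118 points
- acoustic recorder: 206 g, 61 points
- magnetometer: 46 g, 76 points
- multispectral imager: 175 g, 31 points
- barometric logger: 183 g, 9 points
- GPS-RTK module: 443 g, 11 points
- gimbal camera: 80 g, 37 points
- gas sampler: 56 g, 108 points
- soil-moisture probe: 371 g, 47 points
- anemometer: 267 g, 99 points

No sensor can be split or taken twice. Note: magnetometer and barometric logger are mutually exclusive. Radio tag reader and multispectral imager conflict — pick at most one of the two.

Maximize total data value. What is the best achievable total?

499

Density check — gas sampler 1.93, magnetometer 1.65, gimbal camera 0.46 are the best per g.
Best packing: radio tag reader + acoustic recorder + magnetometer + gimbal camera + gas sampler + anemometer — 932 g, 499 total.
Runner-up radio tag reader + magnetometer + gimbal camera + gas sampler + soil-moisture probe + anemometer tops out at 485.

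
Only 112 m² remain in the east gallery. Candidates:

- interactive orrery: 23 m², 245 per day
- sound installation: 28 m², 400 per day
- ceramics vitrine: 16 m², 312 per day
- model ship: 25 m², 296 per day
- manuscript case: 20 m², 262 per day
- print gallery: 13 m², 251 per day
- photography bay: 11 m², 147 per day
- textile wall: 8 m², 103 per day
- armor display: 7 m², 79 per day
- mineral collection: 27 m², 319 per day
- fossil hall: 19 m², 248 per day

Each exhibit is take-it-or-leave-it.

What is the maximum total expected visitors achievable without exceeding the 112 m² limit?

Filling by ratio: sound installation + ceramics vitrine + manuscript case + print gallery + photography bay + fossil hall for 1620, with 5 m² left unused.
The 11 m² tied up in photography bay is better spent on textile wall + armor display — total rises to 1655 (111 m²).
No other feasible combination exceeds 1655.

1655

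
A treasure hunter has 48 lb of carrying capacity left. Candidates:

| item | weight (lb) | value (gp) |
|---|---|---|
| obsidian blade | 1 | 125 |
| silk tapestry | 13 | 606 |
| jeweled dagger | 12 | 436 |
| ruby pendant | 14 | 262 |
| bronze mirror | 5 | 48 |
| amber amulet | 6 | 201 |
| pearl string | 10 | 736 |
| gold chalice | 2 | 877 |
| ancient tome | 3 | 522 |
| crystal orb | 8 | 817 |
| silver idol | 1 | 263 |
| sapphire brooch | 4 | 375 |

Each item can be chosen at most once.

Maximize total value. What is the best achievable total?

4522

Ranking by ratio (value/lb): gold chalice 438.50, silver idol 263.00, ancient tome 174.00.
The ratio ordering already packs tightly: obsidian blade + silk tapestry + amber amulet + pearl string + gold chalice + ancient tome + crystal orb + silver idol + sapphire brooch, 48 lb, 4522.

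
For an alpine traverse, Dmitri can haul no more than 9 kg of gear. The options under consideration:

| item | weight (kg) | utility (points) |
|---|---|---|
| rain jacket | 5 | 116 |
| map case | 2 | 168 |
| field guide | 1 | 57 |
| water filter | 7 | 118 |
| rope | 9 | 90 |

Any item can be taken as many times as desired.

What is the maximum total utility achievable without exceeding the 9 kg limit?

Ranking by ratio (utility/kg): map case 84.00, field guide 57.00, rain jacket 23.20, water filter 16.86.
Taking 4×map case + field guide: 9 kg used, 729 in utility.
No other feasible combination exceeds 729.

729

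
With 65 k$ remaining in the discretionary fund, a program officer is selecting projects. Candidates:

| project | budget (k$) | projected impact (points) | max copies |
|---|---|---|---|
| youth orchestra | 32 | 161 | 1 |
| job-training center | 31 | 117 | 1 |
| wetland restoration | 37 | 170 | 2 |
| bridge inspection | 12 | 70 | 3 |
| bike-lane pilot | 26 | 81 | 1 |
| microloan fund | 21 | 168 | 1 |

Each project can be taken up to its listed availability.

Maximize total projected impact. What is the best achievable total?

399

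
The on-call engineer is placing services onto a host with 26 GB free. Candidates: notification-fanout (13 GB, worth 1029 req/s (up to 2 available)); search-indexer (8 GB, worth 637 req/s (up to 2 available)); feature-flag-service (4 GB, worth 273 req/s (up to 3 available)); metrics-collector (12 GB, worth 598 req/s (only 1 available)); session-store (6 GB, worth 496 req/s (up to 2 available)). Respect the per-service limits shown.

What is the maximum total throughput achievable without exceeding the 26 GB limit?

2058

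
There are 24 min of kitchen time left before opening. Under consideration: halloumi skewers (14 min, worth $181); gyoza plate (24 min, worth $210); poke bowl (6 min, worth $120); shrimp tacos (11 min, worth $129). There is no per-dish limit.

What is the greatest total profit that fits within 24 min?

480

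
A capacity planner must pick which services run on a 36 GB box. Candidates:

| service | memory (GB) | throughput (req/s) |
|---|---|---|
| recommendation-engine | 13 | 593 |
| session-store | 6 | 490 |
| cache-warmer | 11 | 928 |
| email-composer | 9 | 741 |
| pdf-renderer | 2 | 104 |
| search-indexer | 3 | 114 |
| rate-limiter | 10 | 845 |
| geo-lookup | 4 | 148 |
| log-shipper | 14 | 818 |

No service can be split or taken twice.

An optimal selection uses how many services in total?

4

The maximum throughput within 36 GB is 3004.
session-store + cache-warmer + email-composer + rate-limiter hits 3004 at 36 GB.
Every optimal selection uses 4 services.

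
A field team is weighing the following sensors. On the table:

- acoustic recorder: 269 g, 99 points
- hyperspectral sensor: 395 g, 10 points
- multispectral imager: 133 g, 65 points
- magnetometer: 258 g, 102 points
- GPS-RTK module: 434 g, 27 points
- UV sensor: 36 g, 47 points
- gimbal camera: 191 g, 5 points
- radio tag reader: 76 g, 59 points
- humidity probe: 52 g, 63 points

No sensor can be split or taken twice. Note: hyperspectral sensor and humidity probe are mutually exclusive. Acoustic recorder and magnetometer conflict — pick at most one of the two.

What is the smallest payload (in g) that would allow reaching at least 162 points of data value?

164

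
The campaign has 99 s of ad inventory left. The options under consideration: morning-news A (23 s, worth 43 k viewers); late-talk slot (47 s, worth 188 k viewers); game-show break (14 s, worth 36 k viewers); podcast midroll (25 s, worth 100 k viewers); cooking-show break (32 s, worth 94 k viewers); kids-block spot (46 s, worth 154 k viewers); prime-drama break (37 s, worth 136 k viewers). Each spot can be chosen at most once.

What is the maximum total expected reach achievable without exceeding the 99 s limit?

360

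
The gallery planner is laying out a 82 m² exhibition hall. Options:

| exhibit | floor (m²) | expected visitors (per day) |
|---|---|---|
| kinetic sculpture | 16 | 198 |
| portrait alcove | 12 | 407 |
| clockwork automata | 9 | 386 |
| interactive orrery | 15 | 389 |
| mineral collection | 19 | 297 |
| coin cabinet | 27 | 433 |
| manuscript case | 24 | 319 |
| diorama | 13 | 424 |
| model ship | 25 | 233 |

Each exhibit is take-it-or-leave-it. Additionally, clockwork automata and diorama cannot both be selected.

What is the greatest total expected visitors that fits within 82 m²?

By expected visitors per m²: clockwork automata 42.89, portrait alcove 33.92, diorama 32.62, interactive orrery 25.93 lead.
Best packing: portrait alcove + clockwork automata + interactive orrery + mineral collection + coin cabinet — 82 m², 1912 total.
An exhaustive check of the 512 subsets confirms 1912.

1912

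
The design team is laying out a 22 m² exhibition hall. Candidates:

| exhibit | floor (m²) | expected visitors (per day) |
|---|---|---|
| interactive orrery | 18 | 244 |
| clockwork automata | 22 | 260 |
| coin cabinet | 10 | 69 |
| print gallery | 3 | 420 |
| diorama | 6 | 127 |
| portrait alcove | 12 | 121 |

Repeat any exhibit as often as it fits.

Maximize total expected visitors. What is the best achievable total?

2940

Density check — print gallery 140.00, diorama 21.17, interactive orrery 13.56, clockwork automata 11.82 are the best per m².
7×print gallery uses 21 of the 22 m² and totals 2940.
Nothing else within 22 m² beats 2940.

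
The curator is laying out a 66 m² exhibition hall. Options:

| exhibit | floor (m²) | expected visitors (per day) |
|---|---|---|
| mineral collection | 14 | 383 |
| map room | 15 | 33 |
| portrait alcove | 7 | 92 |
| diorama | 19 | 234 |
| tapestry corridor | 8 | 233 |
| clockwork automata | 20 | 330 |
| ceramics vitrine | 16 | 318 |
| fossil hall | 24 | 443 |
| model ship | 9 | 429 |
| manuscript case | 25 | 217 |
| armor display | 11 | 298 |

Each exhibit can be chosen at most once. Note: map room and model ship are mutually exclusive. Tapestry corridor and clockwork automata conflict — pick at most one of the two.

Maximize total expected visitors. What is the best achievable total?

1786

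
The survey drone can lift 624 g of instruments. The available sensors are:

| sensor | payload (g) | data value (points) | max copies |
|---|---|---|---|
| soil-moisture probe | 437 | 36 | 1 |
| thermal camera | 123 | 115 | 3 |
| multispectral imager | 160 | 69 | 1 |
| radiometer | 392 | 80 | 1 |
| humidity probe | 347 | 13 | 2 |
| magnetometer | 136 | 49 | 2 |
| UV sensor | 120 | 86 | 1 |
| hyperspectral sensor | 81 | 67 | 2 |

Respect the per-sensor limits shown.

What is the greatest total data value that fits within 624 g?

Ranking by ratio (data value/g): thermal camera 0.93, hyperspectral sensor 0.83, UV sensor 0.72, multispectral imager 0.43.
A density-first pass picks 3×thermal camera + 2×hyperspectral sensor — 479 at 531 g.
The 81 g tied up in hyperspectral sensor is better spent on UV sensor — total rises to 498 (570 g).
That's the maximum — no swap from here does better than 498.

498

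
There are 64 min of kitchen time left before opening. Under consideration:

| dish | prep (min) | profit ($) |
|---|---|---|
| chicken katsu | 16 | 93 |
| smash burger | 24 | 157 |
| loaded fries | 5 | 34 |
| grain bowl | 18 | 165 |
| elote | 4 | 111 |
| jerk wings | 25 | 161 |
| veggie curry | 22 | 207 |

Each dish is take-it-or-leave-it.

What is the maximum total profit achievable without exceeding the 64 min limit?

By profit per min: elote 27.75, veggie curry 9.41, grain bowl 9.17, loaded fries 6.80 lead.
Greedy by ratio would take loaded fries + grain bowl + elote + veggie curry: 49 min used, total 517.
Dropping loaded fries frees 5 min; slotting in chicken katsu (16 min) lifts the total to 576 at 60 min.

576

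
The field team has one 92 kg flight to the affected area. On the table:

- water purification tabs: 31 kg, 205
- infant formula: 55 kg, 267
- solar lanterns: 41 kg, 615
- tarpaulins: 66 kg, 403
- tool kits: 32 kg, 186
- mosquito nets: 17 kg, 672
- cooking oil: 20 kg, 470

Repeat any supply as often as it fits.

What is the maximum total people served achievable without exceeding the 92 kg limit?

3360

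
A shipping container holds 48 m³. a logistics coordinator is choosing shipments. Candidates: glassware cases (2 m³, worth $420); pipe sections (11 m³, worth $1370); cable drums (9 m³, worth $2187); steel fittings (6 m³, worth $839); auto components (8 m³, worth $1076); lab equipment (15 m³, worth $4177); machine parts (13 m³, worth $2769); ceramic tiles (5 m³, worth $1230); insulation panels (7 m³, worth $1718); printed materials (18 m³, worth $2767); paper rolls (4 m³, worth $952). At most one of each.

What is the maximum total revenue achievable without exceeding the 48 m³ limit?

11803

Density check — lab equipment 278.47, ceramic tiles 246.00, insulation panels 245.43 are the best per m³.
A density-first pass picks glassware cases + cable drums + steel fittings + lab equipment + ceramic tiles + insulation panels + paper rolls — 11523 at 48 m³.
Replace glassware cases and steel fittings and ceramic tiles with machine parts: the trade gains 280 net, giving 11803 at 48 m³.
No other feasible combination exceeds 11803.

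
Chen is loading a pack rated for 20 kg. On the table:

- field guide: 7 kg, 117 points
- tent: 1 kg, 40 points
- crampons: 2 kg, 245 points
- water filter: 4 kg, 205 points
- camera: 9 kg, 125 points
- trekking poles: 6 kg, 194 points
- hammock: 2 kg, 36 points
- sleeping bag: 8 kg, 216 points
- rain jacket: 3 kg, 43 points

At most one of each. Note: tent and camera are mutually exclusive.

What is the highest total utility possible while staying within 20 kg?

860

By utility per kg: crampons 122.50, water filter 51.25, tent 40.00 lead.
Filling by ratio: tent + crampons + water filter + trekking poles + hammock + rain jacket for 763, with 2 kg left unused.
The 6 kg tied up in tent and hammock and rain jacket is better spent on sleeping bag — total rises to 860 (20 kg).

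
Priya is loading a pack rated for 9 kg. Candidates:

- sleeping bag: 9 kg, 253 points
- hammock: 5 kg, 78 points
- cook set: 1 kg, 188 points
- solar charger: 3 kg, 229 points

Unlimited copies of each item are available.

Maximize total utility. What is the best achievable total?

Taking 9×cook set: 9 kg used, 1692 in utility.
That's the maximum — no swap from here does better than 1692.

1692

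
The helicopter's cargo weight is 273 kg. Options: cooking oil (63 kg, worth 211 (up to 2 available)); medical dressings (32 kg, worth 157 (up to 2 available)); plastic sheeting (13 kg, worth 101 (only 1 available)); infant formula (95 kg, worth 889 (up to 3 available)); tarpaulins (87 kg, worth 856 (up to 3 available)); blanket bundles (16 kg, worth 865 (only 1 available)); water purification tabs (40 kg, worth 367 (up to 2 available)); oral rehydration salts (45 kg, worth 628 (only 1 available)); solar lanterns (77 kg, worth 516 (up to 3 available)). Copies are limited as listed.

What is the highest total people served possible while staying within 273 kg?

3372

Filling by ratio: plastic sheeting + 2×tarpaulins + blanket bundles + oral rehydration salts for 3306, with 25 kg left unused.
Replace 2×tarpaulins with 2×infant formula: the trade gains 66 net, giving 3372 at 264 kg.
Every other selection either busts 273 kg or exceeds an availability limit or fails to beat 3372.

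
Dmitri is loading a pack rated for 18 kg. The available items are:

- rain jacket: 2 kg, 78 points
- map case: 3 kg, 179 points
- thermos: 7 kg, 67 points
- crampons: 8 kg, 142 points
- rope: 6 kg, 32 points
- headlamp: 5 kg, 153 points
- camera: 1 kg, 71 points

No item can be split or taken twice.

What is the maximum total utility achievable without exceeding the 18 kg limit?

552

A density-first pass picks rain jacket + map case + thermos + headlamp + camera — 548 at 18 kg.
Replace thermos and camera with crampons: the trade gains 4 net, giving 552 at 18 kg.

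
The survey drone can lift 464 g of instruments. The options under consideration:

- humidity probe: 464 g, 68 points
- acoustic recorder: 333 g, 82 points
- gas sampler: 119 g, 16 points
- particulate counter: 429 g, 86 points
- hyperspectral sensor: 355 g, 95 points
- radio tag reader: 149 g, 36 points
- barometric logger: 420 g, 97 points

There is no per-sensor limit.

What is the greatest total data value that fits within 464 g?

108

The ratio heuristic lands on hyperspectral sensor (95) but leaves 109 g idle.
Replace hyperspectral sensor with 3×radio tag reader: the trade gains 13 net, giving 108 at 447 g.
No other feasible combination exceeds 108.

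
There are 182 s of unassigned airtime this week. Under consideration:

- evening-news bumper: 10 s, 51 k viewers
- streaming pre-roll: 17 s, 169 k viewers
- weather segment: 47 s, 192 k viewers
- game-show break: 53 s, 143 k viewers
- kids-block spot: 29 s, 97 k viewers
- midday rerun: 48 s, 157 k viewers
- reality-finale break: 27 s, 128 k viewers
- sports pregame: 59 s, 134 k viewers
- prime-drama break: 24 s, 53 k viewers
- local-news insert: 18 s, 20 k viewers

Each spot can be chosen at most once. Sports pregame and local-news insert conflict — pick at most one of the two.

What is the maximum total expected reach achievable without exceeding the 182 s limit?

794

Evening-news bumper + streaming pre-roll + weather segment + kids-block spot + midday rerun + reality-finale break uses 178 of the 182 s and totals 794.
An exhaustive check of the 1024 subsets confirms 794.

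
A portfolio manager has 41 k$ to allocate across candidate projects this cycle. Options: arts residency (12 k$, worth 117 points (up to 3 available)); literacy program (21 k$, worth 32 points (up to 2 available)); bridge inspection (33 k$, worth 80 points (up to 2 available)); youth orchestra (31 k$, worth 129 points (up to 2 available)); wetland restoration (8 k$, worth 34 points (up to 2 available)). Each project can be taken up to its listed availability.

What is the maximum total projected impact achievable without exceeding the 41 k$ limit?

351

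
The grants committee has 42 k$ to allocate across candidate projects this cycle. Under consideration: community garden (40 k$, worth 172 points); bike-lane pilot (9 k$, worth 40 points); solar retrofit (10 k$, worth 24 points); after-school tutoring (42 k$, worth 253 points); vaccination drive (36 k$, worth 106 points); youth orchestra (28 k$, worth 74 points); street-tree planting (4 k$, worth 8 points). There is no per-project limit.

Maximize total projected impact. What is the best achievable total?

253

Density check — after-school tutoring 6.02, bike-lane pilot 4.44, community garden 4.30 are the best per k$.
The ratio ordering already packs tightly: after-school tutoring, 42 k$, 253.
Every other selection either busts 42 k$ or fails to beat 253.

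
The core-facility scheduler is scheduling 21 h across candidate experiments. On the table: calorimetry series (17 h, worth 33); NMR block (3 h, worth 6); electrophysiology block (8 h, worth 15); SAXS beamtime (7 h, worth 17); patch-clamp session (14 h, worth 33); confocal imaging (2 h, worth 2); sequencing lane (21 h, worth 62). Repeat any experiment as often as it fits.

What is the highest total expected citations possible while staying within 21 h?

By expected citations per h: sequencing lane 2.95, SAXS beamtime 2.43, patch-clamp session 2.36, NMR block 2.00 lead.
Sequencing lane uses 21 of the 21 h and totals 62.
Nothing else within 21 h beats 62.

62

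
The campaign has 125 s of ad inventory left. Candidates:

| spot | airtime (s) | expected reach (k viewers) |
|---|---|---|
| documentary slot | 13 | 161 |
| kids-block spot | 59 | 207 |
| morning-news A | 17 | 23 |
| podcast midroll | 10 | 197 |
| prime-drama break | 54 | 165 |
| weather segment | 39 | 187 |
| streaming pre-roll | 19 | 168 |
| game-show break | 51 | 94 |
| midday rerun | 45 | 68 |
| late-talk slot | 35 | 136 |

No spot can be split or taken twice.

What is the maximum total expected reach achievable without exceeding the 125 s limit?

Taking documentary slot + podcast midroll + weather segment + streaming pre-roll + late-talk slot: 116 s used, 849 in expected reach.
Next best is documentary slot + kids-block spot + morning-news A + podcast midroll + streaming pre-roll at 756 (118 s) — short by 93.

849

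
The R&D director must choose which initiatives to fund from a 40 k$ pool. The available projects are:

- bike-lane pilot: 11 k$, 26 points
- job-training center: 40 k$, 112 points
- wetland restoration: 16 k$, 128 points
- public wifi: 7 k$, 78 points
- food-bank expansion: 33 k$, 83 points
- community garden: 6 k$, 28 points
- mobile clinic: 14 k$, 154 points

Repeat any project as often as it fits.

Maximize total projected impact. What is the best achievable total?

390

Taking 5×public wifi: 35 k$ used, 390 in projected impact.
The spare 5 k$ is too small for any remaining project, and no exchange beats 390.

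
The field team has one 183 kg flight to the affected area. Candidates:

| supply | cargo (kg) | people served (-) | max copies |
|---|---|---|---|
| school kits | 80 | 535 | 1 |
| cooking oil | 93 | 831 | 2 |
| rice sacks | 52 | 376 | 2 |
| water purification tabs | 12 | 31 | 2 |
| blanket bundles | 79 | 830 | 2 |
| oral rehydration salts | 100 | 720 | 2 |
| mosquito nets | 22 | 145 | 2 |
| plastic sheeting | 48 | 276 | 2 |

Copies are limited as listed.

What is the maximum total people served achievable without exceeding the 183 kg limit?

Best packing: 2×blanket bundles + mosquito nets — 180 kg, 1805 total.
Every other selection either busts 183 kg or exceeds an availability limit or fails to beat 1805.

1805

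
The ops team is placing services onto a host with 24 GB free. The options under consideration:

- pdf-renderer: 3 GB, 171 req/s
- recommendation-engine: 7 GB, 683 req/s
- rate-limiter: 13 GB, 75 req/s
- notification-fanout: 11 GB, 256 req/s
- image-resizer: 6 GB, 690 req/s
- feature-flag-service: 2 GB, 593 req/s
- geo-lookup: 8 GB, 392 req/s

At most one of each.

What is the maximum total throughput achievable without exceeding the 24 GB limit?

Density check — feature-flag-service 296.50, image-resizer 115.00, recommendation-engine 97.57 are the best per GB.
Greedy by ratio would take pdf-renderer + recommendation-engine + image-resizer + feature-flag-service: 18 GB used, total 2137.
Dropping pdf-renderer frees 3 GB; slotting in geo-lookup (8 GB) lifts the total to 2358 at 23 GB.
No other feasible combination exceeds 2358.

2358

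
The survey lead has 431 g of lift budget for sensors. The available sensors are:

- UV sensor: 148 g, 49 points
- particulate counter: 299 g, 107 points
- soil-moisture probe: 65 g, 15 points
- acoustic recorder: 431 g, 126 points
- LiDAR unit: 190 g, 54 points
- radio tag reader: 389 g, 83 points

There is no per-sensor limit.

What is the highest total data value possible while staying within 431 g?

Best packing: particulate counter + 2×soil-moisture probe — 429 g, 137 total.
The spare 2 g is too small for any remaining sensor, and no exchange beats 137.

137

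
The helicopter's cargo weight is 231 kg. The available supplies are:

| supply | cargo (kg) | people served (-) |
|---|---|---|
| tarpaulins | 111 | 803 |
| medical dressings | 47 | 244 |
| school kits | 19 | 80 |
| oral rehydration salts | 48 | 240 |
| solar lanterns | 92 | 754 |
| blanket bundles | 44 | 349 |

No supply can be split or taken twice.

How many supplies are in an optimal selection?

The maximum people served within 231 kg is 1637.
tarpaulins + school kits + solar lanterns hits 1637 at 222 kg.
All optima have 3 supplies.

3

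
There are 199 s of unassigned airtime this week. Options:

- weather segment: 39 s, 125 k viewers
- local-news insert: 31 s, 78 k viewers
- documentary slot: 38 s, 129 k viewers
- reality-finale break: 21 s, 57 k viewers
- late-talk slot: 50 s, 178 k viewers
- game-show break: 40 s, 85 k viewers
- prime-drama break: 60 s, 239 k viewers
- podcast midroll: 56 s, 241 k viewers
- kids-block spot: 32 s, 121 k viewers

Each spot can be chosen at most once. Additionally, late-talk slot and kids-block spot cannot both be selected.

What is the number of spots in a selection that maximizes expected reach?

4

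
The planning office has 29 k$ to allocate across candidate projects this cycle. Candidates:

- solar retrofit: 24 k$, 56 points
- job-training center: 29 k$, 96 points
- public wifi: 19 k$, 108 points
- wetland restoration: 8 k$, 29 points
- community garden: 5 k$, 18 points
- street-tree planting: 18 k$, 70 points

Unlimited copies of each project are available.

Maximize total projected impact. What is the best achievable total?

Density check — public wifi 5.68, street-tree planting 3.89, wetland restoration 3.62, community garden 3.60 are the best per k$.
A density-first pass picks public wifi + wetland restoration — 137 at 27 k$.
The 8 k$ tied up in wetland restoration is better spent on 2×community garden — total rises to 144 (29 k$).

144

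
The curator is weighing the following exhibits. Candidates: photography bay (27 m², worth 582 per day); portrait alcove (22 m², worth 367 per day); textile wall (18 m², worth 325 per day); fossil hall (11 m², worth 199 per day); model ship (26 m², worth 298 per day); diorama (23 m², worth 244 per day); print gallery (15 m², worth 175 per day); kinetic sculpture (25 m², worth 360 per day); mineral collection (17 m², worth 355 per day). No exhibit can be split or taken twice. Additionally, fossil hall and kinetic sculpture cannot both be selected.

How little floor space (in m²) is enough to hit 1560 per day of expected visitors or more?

Look for the lowest-floor combination reaching 1560.
Taking photography bay + portrait alcove + textile wall + mineral collection gives 1629 (≥ 1560) for 84 m².
Below 84 m² the best achievable stays under 1560.

84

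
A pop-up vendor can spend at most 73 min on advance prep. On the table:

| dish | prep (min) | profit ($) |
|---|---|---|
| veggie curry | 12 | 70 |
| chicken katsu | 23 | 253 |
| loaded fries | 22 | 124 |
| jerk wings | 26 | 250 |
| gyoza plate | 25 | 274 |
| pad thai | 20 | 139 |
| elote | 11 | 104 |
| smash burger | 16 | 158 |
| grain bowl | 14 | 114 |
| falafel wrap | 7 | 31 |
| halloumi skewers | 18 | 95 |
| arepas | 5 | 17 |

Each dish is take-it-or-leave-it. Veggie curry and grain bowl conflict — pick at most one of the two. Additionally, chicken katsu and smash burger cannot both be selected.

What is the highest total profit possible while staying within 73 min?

745

Chicken katsu + gyoza plate + elote + grain bowl uses 73 of the 73 min and totals 745.
Nothing else feasible within 73 min beats 745.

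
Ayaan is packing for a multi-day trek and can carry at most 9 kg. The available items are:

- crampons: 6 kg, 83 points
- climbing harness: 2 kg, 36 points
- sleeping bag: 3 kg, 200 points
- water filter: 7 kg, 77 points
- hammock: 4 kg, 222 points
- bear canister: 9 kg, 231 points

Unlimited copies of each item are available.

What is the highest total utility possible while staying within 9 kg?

600

Ranking by ratio (utility/kg): sleeping bag 66.67, hammock 55.50, bear canister 25.67.
Taking 3×sleeping bag: 9 kg used, 600 in utility.
Nothing else within 9 kg beats 600.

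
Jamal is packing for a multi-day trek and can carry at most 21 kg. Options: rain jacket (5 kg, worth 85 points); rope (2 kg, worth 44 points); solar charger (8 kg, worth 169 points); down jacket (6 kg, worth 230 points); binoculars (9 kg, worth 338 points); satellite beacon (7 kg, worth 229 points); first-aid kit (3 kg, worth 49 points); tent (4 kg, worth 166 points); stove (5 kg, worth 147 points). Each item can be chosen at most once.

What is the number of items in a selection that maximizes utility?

4

Best achievable utility is 778.
For example rope + down jacket + binoculars + tent achieves it, using 21 kg.
All optima have 4 items.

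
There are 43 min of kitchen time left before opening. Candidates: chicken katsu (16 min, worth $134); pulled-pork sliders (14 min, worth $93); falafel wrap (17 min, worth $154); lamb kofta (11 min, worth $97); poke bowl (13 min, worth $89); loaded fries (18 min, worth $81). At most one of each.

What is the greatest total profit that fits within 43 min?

A density-first pass picks falafel wrap + lamb kofta + poke bowl — 340 at 41 min.
Dropping poke bowl frees 13 min; slotting in pulled-pork sliders (14 min) lifts the total to 344 at 42 min.
Runner-up falafel wrap + lamb kofta + poke bowl tops out at 340.

344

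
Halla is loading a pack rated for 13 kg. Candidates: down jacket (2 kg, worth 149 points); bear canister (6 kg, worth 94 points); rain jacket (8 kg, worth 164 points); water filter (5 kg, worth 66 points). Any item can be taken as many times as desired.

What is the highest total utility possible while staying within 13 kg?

By utility per kg: down jacket 74.50, rain jacket 20.50, bear canister 15.67 lead.
The ratio ordering already packs tightly: 6×down jacket, 12 kg, 894.

894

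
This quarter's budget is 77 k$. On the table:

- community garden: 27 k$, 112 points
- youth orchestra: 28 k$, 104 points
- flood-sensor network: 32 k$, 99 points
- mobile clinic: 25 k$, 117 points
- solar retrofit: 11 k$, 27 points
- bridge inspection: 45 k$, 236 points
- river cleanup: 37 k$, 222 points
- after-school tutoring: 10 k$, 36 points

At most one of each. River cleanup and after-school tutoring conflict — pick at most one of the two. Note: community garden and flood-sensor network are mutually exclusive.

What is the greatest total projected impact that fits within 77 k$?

366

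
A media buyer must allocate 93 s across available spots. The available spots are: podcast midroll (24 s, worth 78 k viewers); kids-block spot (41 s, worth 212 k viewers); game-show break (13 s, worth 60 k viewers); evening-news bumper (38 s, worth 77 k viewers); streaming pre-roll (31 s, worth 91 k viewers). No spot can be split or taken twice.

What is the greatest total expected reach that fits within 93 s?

A density-first pass picks podcast midroll + kids-block spot + game-show break — 350 at 78 s.
Replace podcast midroll with streaming pre-roll: the trade gains 13 net, giving 363 at 85 s.
That's the maximum — no swap from here does better than 363.

363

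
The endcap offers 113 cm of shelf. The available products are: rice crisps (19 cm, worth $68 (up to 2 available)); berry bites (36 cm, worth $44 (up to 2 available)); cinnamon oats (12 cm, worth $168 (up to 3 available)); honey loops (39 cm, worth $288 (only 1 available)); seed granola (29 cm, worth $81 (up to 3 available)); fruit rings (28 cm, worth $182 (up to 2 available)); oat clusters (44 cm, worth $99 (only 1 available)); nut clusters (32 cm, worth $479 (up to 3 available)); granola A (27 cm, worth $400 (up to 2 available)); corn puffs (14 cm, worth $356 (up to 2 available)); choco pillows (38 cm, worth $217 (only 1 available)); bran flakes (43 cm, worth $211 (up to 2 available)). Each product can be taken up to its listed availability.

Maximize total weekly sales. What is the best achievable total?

1927

The ratio heuristic lands on cinnamon oats + 2×nut clusters + 2×corn puffs (1838) but leaves 9 cm idle.
Dropping nut clusters frees 32 cm; slotting in cinnamon oats + granola A (39 cm) lifts the total to 1927 at 111 cm.
That's the maximum — no swap from here does better than 1927.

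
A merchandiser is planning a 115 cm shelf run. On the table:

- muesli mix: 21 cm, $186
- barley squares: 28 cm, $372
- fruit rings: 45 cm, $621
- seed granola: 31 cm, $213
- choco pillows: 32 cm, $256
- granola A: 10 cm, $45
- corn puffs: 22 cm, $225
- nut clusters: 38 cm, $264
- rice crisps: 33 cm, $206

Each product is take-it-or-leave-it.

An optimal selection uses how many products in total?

4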